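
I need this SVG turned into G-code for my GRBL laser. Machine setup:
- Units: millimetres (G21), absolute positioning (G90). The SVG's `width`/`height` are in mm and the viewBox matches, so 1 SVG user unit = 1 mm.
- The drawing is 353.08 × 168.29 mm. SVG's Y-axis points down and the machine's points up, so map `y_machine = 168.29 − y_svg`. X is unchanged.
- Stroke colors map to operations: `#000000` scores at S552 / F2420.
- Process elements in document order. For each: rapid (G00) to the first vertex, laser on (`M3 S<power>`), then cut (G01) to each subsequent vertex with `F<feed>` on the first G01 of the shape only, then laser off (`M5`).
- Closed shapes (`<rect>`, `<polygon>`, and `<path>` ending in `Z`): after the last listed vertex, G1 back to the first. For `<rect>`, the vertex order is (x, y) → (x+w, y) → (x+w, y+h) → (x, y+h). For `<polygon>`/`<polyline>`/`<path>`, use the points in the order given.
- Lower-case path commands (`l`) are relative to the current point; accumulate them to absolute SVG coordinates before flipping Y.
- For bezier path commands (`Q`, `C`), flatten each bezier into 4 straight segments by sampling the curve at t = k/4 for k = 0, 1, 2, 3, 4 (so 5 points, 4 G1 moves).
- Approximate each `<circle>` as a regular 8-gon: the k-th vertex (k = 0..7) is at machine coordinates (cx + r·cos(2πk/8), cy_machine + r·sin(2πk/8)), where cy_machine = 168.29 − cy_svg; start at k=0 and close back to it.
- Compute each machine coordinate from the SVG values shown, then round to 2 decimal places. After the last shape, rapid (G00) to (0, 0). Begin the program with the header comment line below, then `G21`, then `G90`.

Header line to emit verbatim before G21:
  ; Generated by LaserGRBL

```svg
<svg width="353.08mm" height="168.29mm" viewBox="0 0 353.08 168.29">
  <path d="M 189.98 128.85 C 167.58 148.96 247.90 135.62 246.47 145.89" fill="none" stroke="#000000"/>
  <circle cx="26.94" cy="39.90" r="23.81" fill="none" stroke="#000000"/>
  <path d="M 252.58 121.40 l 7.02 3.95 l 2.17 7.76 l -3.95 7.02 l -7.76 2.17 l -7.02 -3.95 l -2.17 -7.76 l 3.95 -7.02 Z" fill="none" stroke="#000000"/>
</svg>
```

1 u = 1 mm; y_m = 168.29 − y.

[1] `<path>` cubic bezier, #000000→score S552 F2420: (189.98,39.44) → (189.56,29.74) → (210.36,27.23) → (235.10,26.57) → (246.47,22.40)

[2] `<circle>` circle, #000000→score S552 F2420: (50.75,128.39) → (43.78,145.23) → (26.94,152.20) → (10.10,145.23) → (3.13,128.39) → (10.10,111.55) → (26.94,104.58) → (43.78,111.55) → (50.75,128.39) (closed)

[3] `<path>` regular polygon, #000000→score S552 F2420: (252.58,46.89) → (259.60,42.94) → (261.77,35.18) → (257.82,28.16) → (250.06,25.99) → (243.04,29.94) → (240.87,37.70) → (244.82,44.72) → (252.58,46.89) (closed)

; Generated by LaserGRBL
G21
G90
G00 X189.98 Y39.44
M3 S552
G01 X189.56 Y29.74 F2420
G01 X210.36 Y27.23
G01 X235.10 Y26.57
G01 X246.47 Y22.40
M5
G00 X50.75 Y128.39
M3 S552
G01 X43.78 Y145.23 F2420
G01 X26.94 Y152.20
G01 X10.10 Y145.23
G01 X3.13 Y128.39
G01 X10.10 Y111.55
G01 X26.94 Y104.58
G01 X43.78 Y111.55
G01 X50.75 Y128.39
M5
G00 X252.58 Y46.89
M3 S552
G01 X259.60 Y42.94 F2420
G01 X261.77 Y35.18
G01 X257.82 Y28.16
G01 X250.06 Y25.99
G01 X243.04 Y29.94
G01 X240.87 Y37.70
G01 X244.82 Y44.72
G01 X252.58 Y46.89
M5
G00 X0.00 Y0.00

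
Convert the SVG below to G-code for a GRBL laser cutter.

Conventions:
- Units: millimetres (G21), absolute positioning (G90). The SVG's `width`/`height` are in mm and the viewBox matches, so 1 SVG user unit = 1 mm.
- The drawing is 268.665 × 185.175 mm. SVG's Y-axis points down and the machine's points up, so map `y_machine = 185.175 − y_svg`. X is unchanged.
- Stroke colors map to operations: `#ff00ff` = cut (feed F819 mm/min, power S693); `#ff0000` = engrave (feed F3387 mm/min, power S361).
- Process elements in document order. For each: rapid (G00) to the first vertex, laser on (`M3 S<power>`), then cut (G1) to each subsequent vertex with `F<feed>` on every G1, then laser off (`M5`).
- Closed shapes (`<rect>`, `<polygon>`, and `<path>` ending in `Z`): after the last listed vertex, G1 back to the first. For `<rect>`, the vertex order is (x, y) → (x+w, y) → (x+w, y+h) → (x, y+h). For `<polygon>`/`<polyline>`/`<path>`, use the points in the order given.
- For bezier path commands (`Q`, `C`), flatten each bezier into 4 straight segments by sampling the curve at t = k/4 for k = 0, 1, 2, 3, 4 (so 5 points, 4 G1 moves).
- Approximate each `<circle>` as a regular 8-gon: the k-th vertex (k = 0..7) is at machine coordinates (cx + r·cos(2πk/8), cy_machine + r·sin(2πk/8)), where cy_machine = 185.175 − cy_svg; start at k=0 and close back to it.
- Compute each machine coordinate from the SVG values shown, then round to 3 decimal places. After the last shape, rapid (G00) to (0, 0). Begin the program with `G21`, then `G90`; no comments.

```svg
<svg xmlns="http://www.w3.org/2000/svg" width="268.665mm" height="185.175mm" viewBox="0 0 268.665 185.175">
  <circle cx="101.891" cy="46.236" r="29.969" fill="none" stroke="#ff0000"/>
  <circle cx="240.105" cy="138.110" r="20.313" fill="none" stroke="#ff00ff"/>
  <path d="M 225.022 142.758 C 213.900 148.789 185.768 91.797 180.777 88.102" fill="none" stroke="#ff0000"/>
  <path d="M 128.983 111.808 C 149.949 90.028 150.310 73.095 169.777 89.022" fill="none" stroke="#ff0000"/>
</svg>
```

G21
G90
G00 X131.860 Y138.939
M3 S361
G1 X123.082 Y160.130 F3387
G1 X101.891 Y168.908 F3387
G1 X80.700 Y160.130 F3387
G1 X71.922 Y138.939 F3387
G1 X80.700 Y117.748 F3387
G1 X101.891 Y108.970 F3387
G1 X123.082 Y117.748 F3387
G1 X131.860 Y138.939 F3387
M5
G00 X260.418 Y47.065
M3 S693
G1 X254.468 Y61.428 F819
G1 X240.105 Y67.378 F819
G1 X225.742 Y61.428 F819
G1 X219.792 Y47.065 F819
G1 X225.742 Y32.702 F819
G1 X240.105 Y26.752 F819
G1 X254.468 Y32.702 F819
G1 X260.418 Y47.065 F819
M5
G00 X225.022 Y42.417
M3 S361
G1 X214.118 Y47.893 F3387
G1 X200.600 Y66.098 F3387
G1 X188.232 Y86.126 F3387
G1 X180.777 Y97.073 F3387
M5
G00 X128.983 Y73.367
M3 S361
G1 X141.465 Y88.355 F3387
G1 X149.942 Y98.900 F3387
G1 X158.139 Y102.375 F3387
G1 X169.777 Y96.153 F3387
M5
G00 X0.000 Y0.000

1 u = 1 mm; y_m = 185.175 − y.

[1] `<circle>` circle, #ff0000→engrave S361 F3387: (131.860,138.939) → (123.082,160.130) → (101.891,168.908) → (80.700,160.130) → (71.922,138.939) → (80.700,117.748) → (101.891,108.970) → (123.082,117.748) → (131.860,138.939) (closed)

[2] `<circle>` circle, #ff00ff→cut S693 F819: (260.418,47.065) → (254.468,61.428) → (240.105,67.378) → (225.742,61.428) → (219.792,47.065) → (225.742,32.702) → (240.105,26.752) → (254.468,32.702) → (260.418,47.065) (closed)

[3] `<path>` cubic bezier, #ff0000→engrave S361 F3387: (225.022,42.417) → (214.118,47.893) → (200.600,66.098) → (188.232,86.126) → (180.777,97.073)

[4] `<path>` cubic bezier, #ff0000→engrave S361 F3387: (128.983,73.367) → (141.465,88.355) → (149.942,98.900) → (158.139,102.375) → (169.777,96.153)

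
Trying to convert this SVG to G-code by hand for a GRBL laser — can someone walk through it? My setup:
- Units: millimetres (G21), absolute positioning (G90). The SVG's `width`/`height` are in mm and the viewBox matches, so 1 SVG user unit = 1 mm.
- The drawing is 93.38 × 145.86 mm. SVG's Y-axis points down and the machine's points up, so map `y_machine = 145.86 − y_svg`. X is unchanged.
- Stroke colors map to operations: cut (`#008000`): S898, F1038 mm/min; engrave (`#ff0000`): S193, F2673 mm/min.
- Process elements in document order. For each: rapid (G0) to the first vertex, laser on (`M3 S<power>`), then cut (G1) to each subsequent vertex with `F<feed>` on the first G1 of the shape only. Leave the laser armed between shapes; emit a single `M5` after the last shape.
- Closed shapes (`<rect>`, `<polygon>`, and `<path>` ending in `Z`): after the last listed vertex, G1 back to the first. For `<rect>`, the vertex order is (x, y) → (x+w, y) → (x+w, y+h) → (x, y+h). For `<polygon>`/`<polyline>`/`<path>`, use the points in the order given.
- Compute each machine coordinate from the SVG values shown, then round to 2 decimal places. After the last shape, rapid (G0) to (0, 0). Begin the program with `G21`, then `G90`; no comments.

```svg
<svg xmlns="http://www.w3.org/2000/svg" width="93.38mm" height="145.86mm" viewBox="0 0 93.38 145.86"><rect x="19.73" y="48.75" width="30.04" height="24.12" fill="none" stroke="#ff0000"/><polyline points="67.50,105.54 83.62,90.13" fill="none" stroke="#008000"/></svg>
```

G21
G90
G0 X19.73 Y97.11
M3 S193
G1 X49.77 Y97.11 F2673
G1 X49.77 Y72.99
G1 X19.73 Y72.99
G1 X19.73 Y97.11
G0 X67.50 Y40.32
M3 S898
G1 X83.62 Y55.73 F1038
M5
G0 X0.00 Y0.00

Since the viewBox matches the mm dimensions, user units are millimetres directly. The only transform is the Y-flip y_m = 145.86 − y_svg.

Shape 1 is a rectangle drawn with `<rect>`. Its stroke #ff0000 means engrave at S193, F2673. After flipping Y the toolpath is (19.73,97.11) → (49.77,97.11) → (49.77,72.99) → (19.73,72.99) → (19.73,97.11), returning to the start.

Shape 2 is a line segment drawn with `<polyline>`. Its stroke #008000 means cut at S898, F1038. After flipping Y the toolpath is (67.50,40.32) → (83.62,55.73).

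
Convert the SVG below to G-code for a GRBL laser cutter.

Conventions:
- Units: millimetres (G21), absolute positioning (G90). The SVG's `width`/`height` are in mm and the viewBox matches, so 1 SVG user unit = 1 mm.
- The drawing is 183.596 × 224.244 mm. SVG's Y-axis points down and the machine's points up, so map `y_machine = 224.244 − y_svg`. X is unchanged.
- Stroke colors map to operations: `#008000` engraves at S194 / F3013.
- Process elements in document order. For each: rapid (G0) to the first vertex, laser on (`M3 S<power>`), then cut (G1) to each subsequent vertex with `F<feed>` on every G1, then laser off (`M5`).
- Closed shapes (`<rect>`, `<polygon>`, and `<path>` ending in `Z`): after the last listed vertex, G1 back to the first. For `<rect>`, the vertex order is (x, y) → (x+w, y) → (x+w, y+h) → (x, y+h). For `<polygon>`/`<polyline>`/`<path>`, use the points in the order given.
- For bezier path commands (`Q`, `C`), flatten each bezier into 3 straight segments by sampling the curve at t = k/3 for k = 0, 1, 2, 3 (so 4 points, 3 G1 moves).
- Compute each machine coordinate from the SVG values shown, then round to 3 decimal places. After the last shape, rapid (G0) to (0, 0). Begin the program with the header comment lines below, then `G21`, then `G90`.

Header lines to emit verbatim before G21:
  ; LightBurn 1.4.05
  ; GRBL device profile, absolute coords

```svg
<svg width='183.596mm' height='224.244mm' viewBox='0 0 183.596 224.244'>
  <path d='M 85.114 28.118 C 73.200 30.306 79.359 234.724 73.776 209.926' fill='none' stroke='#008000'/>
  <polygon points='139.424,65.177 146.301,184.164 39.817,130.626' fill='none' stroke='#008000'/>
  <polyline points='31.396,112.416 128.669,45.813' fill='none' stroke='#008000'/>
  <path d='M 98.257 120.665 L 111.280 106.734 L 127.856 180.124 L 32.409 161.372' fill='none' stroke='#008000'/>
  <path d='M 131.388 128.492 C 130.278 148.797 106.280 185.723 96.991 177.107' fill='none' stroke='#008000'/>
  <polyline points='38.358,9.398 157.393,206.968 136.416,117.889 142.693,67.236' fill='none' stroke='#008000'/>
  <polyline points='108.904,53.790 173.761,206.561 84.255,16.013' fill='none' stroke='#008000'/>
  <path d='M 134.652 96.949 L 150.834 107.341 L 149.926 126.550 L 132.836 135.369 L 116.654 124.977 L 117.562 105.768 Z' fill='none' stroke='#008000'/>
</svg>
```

; LightBurn 1.4.05
; GRBL device profile, absolute coords
G21
G90
G0 X85.114 Y196.126
M3 S194
G1 X78.120 Y142.507 F3013
G1 X76.549 Y49.946 F3013
G1 X73.776 Y14.318 F3013
M5
G0 X139.424 Y159.067
M3 S194
G1 X146.301 Y40.080 F3013
G1 X39.817 Y93.618 F3013
G1 X139.424 Y159.067 F3013
M5
G0 X31.396 Y111.828
M3 S194
G1 X128.669 Y178.431 F3013
M5
G0 X98.257 Y103.579
M3 S194
G1 X111.280 Y117.510 F3013
G1 X127.856 Y44.120 F3013
G1 X32.409 Y62.872 F3013
M5
G0 X131.388 Y95.752
M3 S194
G1 X124.041 Y72.209 F3013
G1 X109.791 Y51.399 F3013
G1 X96.991 Y47.137 F3013
M5
G0 X38.358 Y214.846
M3 S194
G1 X157.393 Y17.276 F3013
G1 X136.416 Y106.355 F3013
G1 X142.693 Y157.008 F3013
M5
G0 X108.904 Y170.454
M3 S194
G1 X173.761 Y17.683 F3013
G1 X84.255 Y208.231 F3013
M5
G0 X134.652 Y127.295
M3 S194
G1 X150.834 Y116.903 F3013
G1 X149.926 Y97.694 F3013
G1 X132.836 Y88.875 F3013
G1 X116.654 Y99.267 F3013
G1 X117.562 Y118.476 F3013
G1 X134.652 Y127.295 F3013
M5
G0 X0.000 Y0.000

1 u = 1 mm; y_m = 224.244 − y.

[1] `<path>` cubic bezier, #008000→engrave S194 F3013: (85.114,196.126) → (78.120,142.507) → (76.549,49.946) → (73.776,14.318)

[2] `<polygon>` regular polygon, #008000→engrave S194 F3013: (139.424,159.067) → (146.301,40.080) → (39.817,93.618) → (139.424,159.067) (closed)

[3] `<polyline>` line segment, #008000→engrave S194 F3013: (31.396,111.828) → (128.669,178.431)

[4] `<path>` open polyline, #008000→engrave S194 F3013: (98.257,103.579) → (111.280,117.510) → (127.856,44.120) → (32.409,62.872)

[5] `<path>` cubic bezier, #008000→engrave S194 F3013: (131.388,95.752) → (124.041,72.209) → (109.791,51.399) → (96.991,47.137)

[6] `<polyline>` open polyline, #008000→engrave S194 F3013: (38.358,214.846) → (157.393,17.276) → (136.416,106.355) → (142.693,157.008)

[7] `<polyline>` open polyline, #008000→engrave S194 F3013: (108.904,170.454) → (173.761,17.683) → (84.255,208.231)

[8] `<path>` regular polygon, #008000→engrave S194 F3013: (134.652,127.295) → (150.834,116.903) → (149.926,97.694) → (132.836,88.875) → (116.654,99.267) → (117.562,118.476) → (134.652,127.295) (closed)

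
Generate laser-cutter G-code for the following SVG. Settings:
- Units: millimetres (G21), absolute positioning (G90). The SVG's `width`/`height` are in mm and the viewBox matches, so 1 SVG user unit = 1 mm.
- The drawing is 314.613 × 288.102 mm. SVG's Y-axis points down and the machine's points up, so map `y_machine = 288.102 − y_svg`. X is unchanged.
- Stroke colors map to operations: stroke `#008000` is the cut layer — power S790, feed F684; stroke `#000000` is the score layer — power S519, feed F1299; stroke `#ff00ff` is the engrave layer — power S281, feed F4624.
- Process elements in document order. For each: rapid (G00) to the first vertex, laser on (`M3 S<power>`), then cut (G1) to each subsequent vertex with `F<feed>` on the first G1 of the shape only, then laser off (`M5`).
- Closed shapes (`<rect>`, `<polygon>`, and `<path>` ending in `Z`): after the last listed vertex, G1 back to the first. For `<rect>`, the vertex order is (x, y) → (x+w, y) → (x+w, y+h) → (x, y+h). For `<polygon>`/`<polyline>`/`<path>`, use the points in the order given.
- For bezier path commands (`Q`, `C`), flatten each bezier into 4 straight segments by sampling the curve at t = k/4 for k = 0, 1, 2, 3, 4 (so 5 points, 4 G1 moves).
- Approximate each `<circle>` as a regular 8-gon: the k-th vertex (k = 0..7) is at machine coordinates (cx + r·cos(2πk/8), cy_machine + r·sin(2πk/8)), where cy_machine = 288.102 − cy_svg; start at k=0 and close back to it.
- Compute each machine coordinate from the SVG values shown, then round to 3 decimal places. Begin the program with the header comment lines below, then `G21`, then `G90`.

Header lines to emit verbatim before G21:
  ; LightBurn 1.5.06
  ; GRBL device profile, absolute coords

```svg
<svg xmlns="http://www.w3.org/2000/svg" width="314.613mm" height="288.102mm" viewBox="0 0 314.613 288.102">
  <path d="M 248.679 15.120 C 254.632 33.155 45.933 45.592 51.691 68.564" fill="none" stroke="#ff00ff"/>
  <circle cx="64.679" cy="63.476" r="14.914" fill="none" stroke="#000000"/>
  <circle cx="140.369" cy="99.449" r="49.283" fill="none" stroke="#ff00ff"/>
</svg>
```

; LightBurn 1.5.06
; GRBL device profile, absolute coords
G21
G90
G00 X248.679 Y272.982
M3 S281
G1 X219.601 Y260.253 F4624
G1 X150.258 Y248.111
G1 X80.878 Y235.044
G1 X51.691 Y219.538
M5
G00 X79.593 Y224.626
M3 S519
G1 X75.225 Y235.172 F1299
G1 X64.679 Y239.540
G1 X54.133 Y235.172
G1 X49.765 Y224.626
G1 X54.133 Y214.080
G1 X64.679 Y209.712
G1 X75.225 Y214.080
G1 X79.593 Y224.626
M5
G00 X189.652 Y188.653
M3 S281
G1 X175.217 Y223.501 F4624
G1 X140.369 Y237.936
G1 X105.521 Y223.501
G1 X91.086 Y188.653
G1 X105.521 Y153.805
G1 X140.369 Y139.370
G1 X175.217 Y153.805
G1 X189.652 Y188.653
M5

viewBox `0 0 314.613 288.102` with mm width/height → 1 unit = 1 mm. Flip: y_m = 288.102 − y_svg.

**Shape 1** — `<path>` cubic bezier, stroke `#ff00ff` → engrave (S281, F4624). Control points (SVG): P0=(248.679,15.120), P1=(254.632,33.155), P2=(45.933,45.592), P3=(51.691,68.564); sampled at t=k/4. Machine vertices: (248.679,272.982) → (219.601,260.253) → (150.258,248.111) → (80.878,235.044) → (51.691,219.538). Open path.

**Shape 2** — `<circle>` circle, stroke `#000000` → score (S519, F1299). Machine vertices: (79.593,224.626) → (75.225,235.172) → (64.679,239.540) → (54.133,235.172) → (49.765,224.626) → (54.133,214.080) → (64.679,209.712) → (75.225,214.080) → (79.593,224.626). Closed: final G1 returns to the first vertex.

**Shape 3** — `<circle>` circle, stroke `#ff00ff` → engrave (S281, F4624). Machine vertices: (189.652,188.653) → (175.217,223.501) → (140.369,237.936) → (105.521,223.501) → (91.086,188.653) → (105.521,153.805) → (140.369,139.370) → (175.217,153.805) → (189.652,188.653). Closed: final G1 returns to the first vertex.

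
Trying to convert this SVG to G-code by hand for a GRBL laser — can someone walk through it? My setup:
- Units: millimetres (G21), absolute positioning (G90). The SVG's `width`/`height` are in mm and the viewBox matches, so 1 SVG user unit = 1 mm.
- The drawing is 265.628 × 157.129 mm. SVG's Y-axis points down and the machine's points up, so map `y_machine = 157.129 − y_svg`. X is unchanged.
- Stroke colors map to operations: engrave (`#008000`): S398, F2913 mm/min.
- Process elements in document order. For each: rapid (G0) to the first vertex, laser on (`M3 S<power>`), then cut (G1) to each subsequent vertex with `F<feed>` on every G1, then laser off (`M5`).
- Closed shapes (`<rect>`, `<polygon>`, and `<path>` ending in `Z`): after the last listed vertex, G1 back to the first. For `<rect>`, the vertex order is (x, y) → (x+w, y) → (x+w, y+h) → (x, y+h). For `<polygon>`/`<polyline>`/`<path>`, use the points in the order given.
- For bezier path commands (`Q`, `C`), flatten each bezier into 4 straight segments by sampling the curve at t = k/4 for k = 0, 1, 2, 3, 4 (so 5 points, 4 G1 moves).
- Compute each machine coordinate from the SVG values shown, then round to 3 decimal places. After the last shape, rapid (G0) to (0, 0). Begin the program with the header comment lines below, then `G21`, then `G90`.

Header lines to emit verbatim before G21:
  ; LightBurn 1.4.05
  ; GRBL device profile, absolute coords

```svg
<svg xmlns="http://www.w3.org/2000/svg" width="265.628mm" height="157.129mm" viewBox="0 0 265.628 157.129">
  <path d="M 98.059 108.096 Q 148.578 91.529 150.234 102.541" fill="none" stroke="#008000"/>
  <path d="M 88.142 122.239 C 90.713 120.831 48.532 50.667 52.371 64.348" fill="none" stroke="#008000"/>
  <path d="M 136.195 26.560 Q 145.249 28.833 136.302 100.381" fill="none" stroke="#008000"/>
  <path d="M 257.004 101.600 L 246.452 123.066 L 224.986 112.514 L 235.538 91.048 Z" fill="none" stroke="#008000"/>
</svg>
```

Since the viewBox matches the mm dimensions, user units are millimetres directly. The only transform is the Y-flip y_m = 157.129 − y_svg.

Shape 1 is a quadratic bezier drawn with `<path>`. Its stroke #008000 means engrave at S398, F2913. After flipping Y the toolpath is (98.059,49.033) → (120.265,55.593) → (136.362,58.705) → (146.352,58.370) → (150.234,54.588).

Shape 2 is a cubic bezier drawn with `<path>`. Its stroke #008000 means engrave at S398, F2913. After flipping Y the toolpath is (88.142,34.890) → (83.098,46.453) → (69.781,69.494) → (56.702,89.705) → (52.371,92.781).

Shape 3 is a quadratic bezier drawn with `<path>`. Its stroke #008000 means engrave at S398, F2913. After flipping Y the toolpath is (136.195,130.569) → (139.597,125.103) → (140.749,110.977) → (139.650,88.192) → (136.302,56.748).

Shape 4 is a regular polygon drawn with `<path>`. Its stroke #008000 means engrave at S398, F2913. After flipping Y the toolpath is (257.004,55.529) → (246.452,34.063) → (224.986,44.615) → (235.538,66.081) → (257.004,55.529), returning to the start.

; LightBurn 1.4.05
; GRBL device profile, absolute coords
G21
G90
G0 X98.059 Y49.033
M3 S398
G1 X120.265 Y55.593 F2913
G1 X136.362 Y58.705 F2913
G1 X146.352 Y58.370 F2913
G1 X150.234 Y54.588 F2913
M5
G0 X88.142 Y34.890
M3 S398
G1 X83.098 Y46.453 F2913
G1 X69.781 Y69.494 F2913
G1 X56.702 Y89.705 F2913
G1 X52.371 Y92.781 F2913
M5
G0 X136.195 Y130.569
M3 S398
G1 X139.597 Y125.103 F2913
G1 X140.749 Y110.977 F2913
G1 X139.650 Y88.192 F2913
G1 X136.302 Y56.748 F2913
M5
G0 X257.004 Y55.529
M3 S398
G1 X246.452 Y34.063 F2913
G1 X224.986 Y44.615 F2913
G1 X235.538 Y66.081 F2913
G1 X257.004 Y55.529 F2913
M5
G0 X0.000 Y0.000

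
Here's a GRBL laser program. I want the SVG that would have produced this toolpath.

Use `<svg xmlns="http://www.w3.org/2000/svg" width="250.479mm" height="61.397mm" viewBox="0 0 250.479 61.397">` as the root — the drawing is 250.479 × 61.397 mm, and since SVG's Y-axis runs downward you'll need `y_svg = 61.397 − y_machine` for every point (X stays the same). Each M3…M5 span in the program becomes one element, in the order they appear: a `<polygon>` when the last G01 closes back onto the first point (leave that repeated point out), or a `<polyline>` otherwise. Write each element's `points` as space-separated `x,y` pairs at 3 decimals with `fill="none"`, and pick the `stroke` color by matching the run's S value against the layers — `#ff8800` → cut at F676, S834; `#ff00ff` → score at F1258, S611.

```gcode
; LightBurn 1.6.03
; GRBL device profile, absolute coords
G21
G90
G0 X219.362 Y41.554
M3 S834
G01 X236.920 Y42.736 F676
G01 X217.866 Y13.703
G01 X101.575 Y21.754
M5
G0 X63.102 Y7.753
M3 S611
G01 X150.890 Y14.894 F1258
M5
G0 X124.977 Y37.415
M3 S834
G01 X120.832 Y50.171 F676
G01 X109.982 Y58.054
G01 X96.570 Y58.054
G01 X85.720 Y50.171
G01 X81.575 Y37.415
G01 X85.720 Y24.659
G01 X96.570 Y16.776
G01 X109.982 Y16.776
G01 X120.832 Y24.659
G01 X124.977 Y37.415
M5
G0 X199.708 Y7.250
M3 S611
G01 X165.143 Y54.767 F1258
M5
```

Machine Y-up, SVG Y-down with viewBox height 61.397, so y_svg = 61.397 − y_machine; X carries over.

Run 1: S834 ⇒ cut layer `#ff8800`. The run is open, so emit a `<polyline>` with points (Y-flipped): 219.362,19.843 236.920,18.661 217.866,47.694 101.575,39.643.

Run 2: the run's S611 means `#ff00ff` (score). The run is open, so emit a `<polyline>` with points (Y-flipped): 63.102,53.644 150.890,46.503.

Run 3: the run's S834 means `#ff8800` (cut). The run returns to its start, so emit a `<polygon>` with points (Y-flipped): 124.977,23.982 120.832,11.226 109.982,3.343 96.570,3.343 85.720,11.226 81.575,23.982 85.720,36.738 96.570,44.621 109.982,44.621 120.832,36.738.

Run 4: the run's S611 means `#ff00ff` (score). The run is open, so emit a `<polyline>` with points (Y-flipped): 199.708,54.147 165.143,6.630.

<svg xmlns="http://www.w3.org/2000/svg" width="250.479mm" height="61.397mm" viewBox="0 0 250.479 61.397">
  <polyline points="219.362,19.843 236.920,18.661 217.866,47.694 101.575,39.643" fill="none" stroke="#ff8800"/>
  <polyline points="63.102,53.644 150.890,46.503" fill="none" stroke="#ff00ff"/>
  <polygon points="124.977,23.982 120.832,11.226 109.982,3.343 96.570,3.343 85.720,11.226 81.575,23.982 85.720,36.738 96.570,44.621 109.982,44.621 120.832,36.738" fill="none" stroke="#ff8800"/>
  <polyline points="199.708,54.147 165.143,6.630" fill="none" stroke="#ff00ff"/>
</svg>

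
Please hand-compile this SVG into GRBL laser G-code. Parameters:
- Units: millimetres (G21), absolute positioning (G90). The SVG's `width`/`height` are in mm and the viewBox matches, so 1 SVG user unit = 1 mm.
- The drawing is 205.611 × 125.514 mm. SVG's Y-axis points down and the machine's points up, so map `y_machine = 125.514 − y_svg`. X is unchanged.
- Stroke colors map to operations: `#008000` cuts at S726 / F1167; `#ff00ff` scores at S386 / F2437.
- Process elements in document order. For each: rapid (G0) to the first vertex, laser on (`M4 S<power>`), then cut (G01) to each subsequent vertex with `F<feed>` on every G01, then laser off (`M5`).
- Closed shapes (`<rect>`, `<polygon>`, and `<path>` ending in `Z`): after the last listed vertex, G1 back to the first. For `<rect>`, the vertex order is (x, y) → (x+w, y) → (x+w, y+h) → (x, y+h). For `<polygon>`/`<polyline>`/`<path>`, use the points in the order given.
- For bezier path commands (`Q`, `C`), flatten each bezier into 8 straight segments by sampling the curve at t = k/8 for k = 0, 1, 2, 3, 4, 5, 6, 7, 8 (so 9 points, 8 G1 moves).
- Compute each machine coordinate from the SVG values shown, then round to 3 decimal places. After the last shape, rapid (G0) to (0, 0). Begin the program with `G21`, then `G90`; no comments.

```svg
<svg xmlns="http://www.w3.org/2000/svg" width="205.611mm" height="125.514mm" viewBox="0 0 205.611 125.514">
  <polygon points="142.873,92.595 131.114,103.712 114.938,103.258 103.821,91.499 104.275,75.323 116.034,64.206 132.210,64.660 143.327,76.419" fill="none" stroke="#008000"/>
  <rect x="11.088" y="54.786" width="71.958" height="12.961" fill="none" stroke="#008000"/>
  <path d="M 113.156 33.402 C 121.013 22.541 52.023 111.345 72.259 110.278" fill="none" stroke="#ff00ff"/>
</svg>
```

G21
G90
G0 X142.873 Y32.919
M4 S726
G01 X131.114 Y21.802 F1167
G01 X114.938 Y22.256 F1167
G01 X103.821 Y34.015 F1167
G01 X104.275 Y50.191 F1167
G01 X116.034 Y61.308 F1167
G01 X132.210 Y60.854 F1167
G01 X143.327 Y49.095 F1167
G01 X142.873 Y32.919 F1167
M5
G0 X11.088 Y70.728
M4 S726
G01 X83.046 Y70.728 F1167
G01 X83.046 Y57.767 F1167
G01 X11.088 Y57.767 F1167
G01 X11.088 Y70.728 F1167
M5
G0 X113.156 Y92.112
M4 S386
G01 X112.825 Y91.883 F2437
G01 X107.235 Y84.532 F2437
G01 X98.333 Y72.280 F2437
G01 X88.065 Y57.347 F2437
G01 X78.378 Y41.955 F2437
G01 X71.217 Y28.325 F2437
G01 X68.529 Y18.678 F2437
G01 X72.259 Y15.236 F2437
M5
G0 X0.000 Y0.000

1 u = 1 mm; y_m = 125.514 − y.

[1] `<polygon>` regular polygon, #008000→cut S726 F1167: (142.873,32.919) → (131.114,21.802) → (114.938,22.256) → (103.821,34.015) → (104.275,50.191) → (116.034,61.308) → (132.210,60.854) → (143.327,49.095) → (142.873,32.919) (closed)

[2] `<rect>` rectangle, #008000→cut S726 F1167: (11.088,70.728) → (83.046,70.728) → (83.046,57.767) → (11.088,57.767) → (11.088,70.728) (closed)

[3] `<path>` cubic bezier, #ff00ff→score S386 F2437: (113.156,92.112) → (112.825,91.883) → (107.235,84.532) → (98.333,72.280) → (88.065,57.347) → (78.378,41.955) → (71.217,28.325) → (68.529,18.678) → (72.259,15.236)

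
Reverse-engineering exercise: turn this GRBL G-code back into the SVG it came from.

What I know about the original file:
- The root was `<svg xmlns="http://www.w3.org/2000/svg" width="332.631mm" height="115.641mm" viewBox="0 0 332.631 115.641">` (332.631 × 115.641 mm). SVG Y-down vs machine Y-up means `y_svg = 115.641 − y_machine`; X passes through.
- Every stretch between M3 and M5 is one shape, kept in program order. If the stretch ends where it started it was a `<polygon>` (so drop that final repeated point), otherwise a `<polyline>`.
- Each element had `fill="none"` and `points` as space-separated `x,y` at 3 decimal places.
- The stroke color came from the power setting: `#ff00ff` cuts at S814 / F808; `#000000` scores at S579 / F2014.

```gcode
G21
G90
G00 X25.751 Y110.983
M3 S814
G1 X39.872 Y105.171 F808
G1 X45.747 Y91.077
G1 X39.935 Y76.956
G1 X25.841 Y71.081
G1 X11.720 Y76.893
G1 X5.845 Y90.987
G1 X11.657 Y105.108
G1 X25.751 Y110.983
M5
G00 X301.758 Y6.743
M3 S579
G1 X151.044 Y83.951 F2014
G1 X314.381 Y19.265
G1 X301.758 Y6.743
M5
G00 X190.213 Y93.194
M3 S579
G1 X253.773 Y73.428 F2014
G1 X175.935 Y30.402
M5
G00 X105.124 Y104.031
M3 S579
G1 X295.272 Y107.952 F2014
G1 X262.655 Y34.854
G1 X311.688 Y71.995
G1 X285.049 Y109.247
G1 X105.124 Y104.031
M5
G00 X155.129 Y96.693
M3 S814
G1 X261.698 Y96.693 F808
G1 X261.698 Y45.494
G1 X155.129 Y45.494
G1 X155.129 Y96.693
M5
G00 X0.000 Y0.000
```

y_svg = 115.641 − y_m.

[1] S814→`#ff00ff` (cut); closed run; points: 25.751,4.658 39.872,10.470 45.747,24.564 39.935,38.685 25.841,44.560 11.720,38.748 5.845,24.654 11.657,10.533

[2] S579→`#000000` (score); closed run; points: 301.758,108.898 151.044,31.690 314.381,96.376

[3] S579→`#000000` (score); open run; points: 190.213,22.447 253.773,42.213 175.935,85.239

[4] S579→`#000000` (score); closed run; points: 105.124,11.610 295.272,7.689 262.655,80.787 311.688,43.646 285.049,6.394

[5] S814→`#ff00ff` (cut); closed run; points: 155.129,18.948 261.698,18.948 261.698,70.147 155.129,70.147

<svg xmlns="http://www.w3.org/2000/svg" width="332.631mm" height="115.641mm" viewBox="0 0 332.631 115.641">
  <polygon points="25.751,4.658 39.872,10.470 45.747,24.564 39.935,38.685 25.841,44.560 11.720,38.748 5.845,24.654 11.657,10.533" fill="none" stroke="#ff00ff"/>
  <polygon points="301.758,108.898 151.044,31.690 314.381,96.376" fill="none" stroke="#000000"/>
  <polyline points="190.213,22.447 253.773,42.213 175.935,85.239" fill="none" stroke="#000000"/>
  <polygon points="105.124,11.610 295.272,7.689 262.655,80.787 311.688,43.646 285.049,6.394" fill="none" stroke="#000000"/>
  <polygon points="155.129,18.948 261.698,18.948 261.698,70.147 155.129,70.147" fill="none" stroke="#ff00ff"/>
</svg>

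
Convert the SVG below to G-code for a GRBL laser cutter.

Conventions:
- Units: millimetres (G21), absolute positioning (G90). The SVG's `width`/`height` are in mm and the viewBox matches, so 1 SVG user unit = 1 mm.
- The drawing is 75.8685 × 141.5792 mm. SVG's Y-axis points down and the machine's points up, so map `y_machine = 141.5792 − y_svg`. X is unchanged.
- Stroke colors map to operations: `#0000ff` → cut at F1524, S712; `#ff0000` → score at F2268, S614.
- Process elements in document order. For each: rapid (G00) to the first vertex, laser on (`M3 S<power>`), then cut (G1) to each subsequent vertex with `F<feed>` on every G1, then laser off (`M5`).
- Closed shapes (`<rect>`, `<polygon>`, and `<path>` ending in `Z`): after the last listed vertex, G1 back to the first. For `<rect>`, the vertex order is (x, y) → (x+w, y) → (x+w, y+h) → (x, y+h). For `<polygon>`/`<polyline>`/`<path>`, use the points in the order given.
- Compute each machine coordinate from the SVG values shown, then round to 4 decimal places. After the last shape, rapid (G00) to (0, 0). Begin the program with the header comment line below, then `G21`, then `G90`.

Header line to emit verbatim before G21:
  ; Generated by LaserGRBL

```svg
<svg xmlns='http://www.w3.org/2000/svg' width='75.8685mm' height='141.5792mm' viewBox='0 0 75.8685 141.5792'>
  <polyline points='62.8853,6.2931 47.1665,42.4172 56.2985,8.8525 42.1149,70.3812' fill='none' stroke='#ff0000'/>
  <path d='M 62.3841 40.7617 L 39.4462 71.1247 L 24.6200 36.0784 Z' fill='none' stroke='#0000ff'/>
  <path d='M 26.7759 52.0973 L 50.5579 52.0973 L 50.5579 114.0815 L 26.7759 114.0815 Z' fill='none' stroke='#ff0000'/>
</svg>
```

; Generated by LaserGRBL
G21
G90
G00 X62.8853 Y135.2861
M3 S614
G1 X47.1665 Y99.1620 F2268
G1 X56.2985 Y132.7267 F2268
G1 X42.1149 Y71.1980 F2268
M5
G00 X62.3841 Y100.8175
M3 S712
G1 X39.4462 Y70.4545 F1524
G1 X24.6200 Y105.5008 F1524
G1 X62.3841 Y100.8175 F1524
M5
G00 X26.7759 Y89.4819
M3 S614
G1 X50.5579 Y89.4819 F2268
G1 X50.5579 Y27.4977 F2268
G1 X26.7759 Y27.4977 F2268
G1 X26.7759 Y89.4819 F2268
M5
G00 X0.0000 Y0.0000

1 u = 1 mm; y_m = 141.5792 − y.

[1] `<polyline>` open polyline, #ff0000→score S614 F2268: (62.8853,135.2861) → (47.1665,99.1620) → (56.2985,132.7267) → (42.1149,71.1980)

[2] `<path>` regular polygon, #0000ff→cut S712 F1524: (62.3841,100.8175) → (39.4462,70.4545) → (24.6200,105.5008) → (62.3841,100.8175) (closed)

[3] `<path>` rectangle, #ff0000→score S614 F2268: (26.7759,89.4819) → (50.5579,89.4819) → (50.5579,27.4977) → (26.7759,27.4977) → (26.7759,89.4819) (closed)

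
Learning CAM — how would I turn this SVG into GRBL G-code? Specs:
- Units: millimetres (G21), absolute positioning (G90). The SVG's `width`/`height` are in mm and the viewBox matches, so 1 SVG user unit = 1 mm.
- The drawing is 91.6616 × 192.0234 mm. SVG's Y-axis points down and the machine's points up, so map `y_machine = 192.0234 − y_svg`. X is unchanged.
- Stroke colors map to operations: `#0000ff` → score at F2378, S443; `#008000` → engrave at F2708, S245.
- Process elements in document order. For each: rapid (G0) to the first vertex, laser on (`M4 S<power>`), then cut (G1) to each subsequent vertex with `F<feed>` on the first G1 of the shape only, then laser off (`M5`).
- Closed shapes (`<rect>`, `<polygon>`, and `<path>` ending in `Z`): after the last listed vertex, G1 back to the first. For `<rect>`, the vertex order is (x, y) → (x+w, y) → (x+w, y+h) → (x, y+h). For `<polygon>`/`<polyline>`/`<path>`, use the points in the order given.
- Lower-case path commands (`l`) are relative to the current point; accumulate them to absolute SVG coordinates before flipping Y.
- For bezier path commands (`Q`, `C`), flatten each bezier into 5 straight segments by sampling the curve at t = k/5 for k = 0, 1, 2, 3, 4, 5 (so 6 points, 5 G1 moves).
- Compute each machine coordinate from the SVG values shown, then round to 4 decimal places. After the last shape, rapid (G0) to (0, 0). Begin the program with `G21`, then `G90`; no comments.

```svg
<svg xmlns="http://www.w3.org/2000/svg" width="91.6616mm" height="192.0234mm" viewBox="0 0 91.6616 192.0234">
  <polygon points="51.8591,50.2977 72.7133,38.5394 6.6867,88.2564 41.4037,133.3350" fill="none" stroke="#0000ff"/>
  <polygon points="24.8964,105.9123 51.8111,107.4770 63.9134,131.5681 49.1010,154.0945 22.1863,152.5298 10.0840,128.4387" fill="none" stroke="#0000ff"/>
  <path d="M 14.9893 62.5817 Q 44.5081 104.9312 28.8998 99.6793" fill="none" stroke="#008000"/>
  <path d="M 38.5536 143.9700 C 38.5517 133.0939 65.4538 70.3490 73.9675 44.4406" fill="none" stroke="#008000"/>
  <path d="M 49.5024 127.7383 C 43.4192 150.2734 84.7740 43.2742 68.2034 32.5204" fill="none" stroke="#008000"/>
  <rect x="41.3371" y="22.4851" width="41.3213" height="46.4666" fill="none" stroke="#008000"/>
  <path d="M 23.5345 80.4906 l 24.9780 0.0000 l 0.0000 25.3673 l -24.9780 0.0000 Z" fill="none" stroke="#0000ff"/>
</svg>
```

Since the viewBox matches the mm dimensions, user units are millimetres directly. The only transform is the Y-flip y_m = 192.0234 − y_svg.

Shape 1 is a closed polygon drawn with `<polygon>`. Its stroke #0000ff means score at S443, F2378. After flipping Y the toolpath is (51.8591,141.7257) → (72.7133,153.4840) → (6.6867,103.7670) → (41.4037,58.6884) → (51.8591,141.7257), returning to the start.

Shape 2 is a regular polygon drawn with `<polygon>`. Its stroke #0000ff means score at S443, F2378. After flipping Y the toolpath is (24.8964,86.1111) → (51.8111,84.5464) → (63.9134,60.4553) → (49.1010,37.9289) → (22.1863,39.4936) → (10.0840,63.5847) → (24.8964,86.1111), returning to the start.

Shape 3 is a quadratic bezier drawn with `<path>`. Its stroke #008000 means engrave at S245, F2708. After flipping Y the toolpath is (14.9893,129.4417) → (24.9917,114.4060) → (31.3840,103.1783) → (34.1661,95.7588) → (33.3380,92.1474) → (28.8998,92.3441).

Shape 4 is a cubic bezier drawn with `<path>`. Its stroke #008000 means engrave at S245, F2708. After flipping Y the toolpath is (38.5536,48.0534) → (41.4186,60.0937) → (48.5665,80.3246) → (57.8233,104.4883) → (67.0150,128.3270) → (73.9675,147.5828).

Shape 5 is a cubic bezier drawn with `<path>`. Its stroke #008000 means engrave at S245, F2708. After flipping Y the toolpath is (49.5024,64.2851) → (50.7021,64.5019) → (58.2295,84.9695) → (67.0272,114.8505) → (72.0376,143.3075) → (68.2034,159.5030).

Shape 6 is a rectangle drawn with `<rect>`. Its stroke #008000 means engrave at S245, F2708. After flipping Y the toolpath is (41.3371,169.5383) → (82.6584,169.5383) → (82.6584,123.0717) → (41.3371,123.0717) → (41.3371,169.5383), returning to the start.

Shape 7 is a rectangle drawn with `<path>`. Its stroke #0000ff means score at S443, F2378. After flipping Y the toolpath is (23.5345,111.5328) → (48.5125,111.5328) → (48.5125,86.1655) → (23.5345,86.1655) → (23.5345,111.5328), returning to the start.

G21
G90
G0 X51.8591 Y141.7257
M4 S443
G1 X72.7133 Y153.4840 F2378
G1 X6.6867 Y103.7670
G1 X41.4037 Y58.6884
G1 X51.8591 Y141.7257
M5
G0 X24.8964 Y86.1111
M4 S443
G1 X51.8111 Y84.5464 F2378
G1 X63.9134 Y60.4553
G1 X49.1010 Y37.9289
G1 X22.1863 Y39.4936
G1 X10.0840 Y63.5847
G1 X24.8964 Y86.1111
M5
G0 X14.9893 Y129.4417
M4 S245
G1 X24.9917 Y114.4060 F2708
G1 X31.3840 Y103.1783
G1 X34.1661 Y95.7588
G1 X33.3380 Y92.1474
G1 X28.8998 Y92.3441
M5
G0 X38.5536 Y48.0534
M4 S245
G1 X41.4186 Y60.0937 F2708
G1 X48.5665 Y80.3246
G1 X57.8233 Y104.4883
G1 X67.0150 Y128.3270
G1 X73.9675 Y147.5828
M5
G0 X49.5024 Y64.2851
M4 S245
G1 X50.7021 Y64.5019 F2708
G1 X58.2295 Y84.9695
G1 X67.0272 Y114.8505
G1 X72.0376 Y143.3075
G1 X68.2034 Y159.5030
M5
G0 X41.3371 Y169.5383
M4 S245
G1 X82.6584 Y169.5383 F2708
G1 X82.6584 Y123.0717
G1 X41.3371 Y123.0717
G1 X41.3371 Y169.5383
M5
G0 X23.5345 Y111.5328
M4 S443
G1 X48.5125 Y111.5328 F2378
G1 X48.5125 Y86.1655
G1 X23.5345 Y86.1655
G1 X23.5345 Y111.5328
M5
G0 X0.0000 Y0.0000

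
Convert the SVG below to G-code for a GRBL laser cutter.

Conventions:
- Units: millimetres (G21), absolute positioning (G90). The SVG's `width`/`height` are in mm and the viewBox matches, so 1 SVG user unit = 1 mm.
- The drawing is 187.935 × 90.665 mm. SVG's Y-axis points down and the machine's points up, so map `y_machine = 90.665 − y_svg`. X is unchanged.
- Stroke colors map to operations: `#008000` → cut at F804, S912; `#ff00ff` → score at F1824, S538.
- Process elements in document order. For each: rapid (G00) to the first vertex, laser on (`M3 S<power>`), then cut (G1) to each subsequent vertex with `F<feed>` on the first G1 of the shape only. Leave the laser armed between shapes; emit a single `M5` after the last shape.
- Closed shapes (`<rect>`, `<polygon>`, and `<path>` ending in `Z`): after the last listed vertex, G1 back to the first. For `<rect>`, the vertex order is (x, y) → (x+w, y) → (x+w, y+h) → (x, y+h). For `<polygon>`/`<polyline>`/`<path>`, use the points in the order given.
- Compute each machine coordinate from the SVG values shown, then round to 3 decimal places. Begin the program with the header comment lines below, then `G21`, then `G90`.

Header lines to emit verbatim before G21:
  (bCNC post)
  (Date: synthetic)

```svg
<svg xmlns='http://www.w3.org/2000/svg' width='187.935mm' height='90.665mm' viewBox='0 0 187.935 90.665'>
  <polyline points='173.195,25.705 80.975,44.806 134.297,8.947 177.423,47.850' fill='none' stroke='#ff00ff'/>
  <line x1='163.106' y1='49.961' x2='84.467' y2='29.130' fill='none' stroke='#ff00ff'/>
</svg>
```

1 u = 1 mm; y_m = 90.665 − y.

[1] `<polyline>` open polyline, #ff00ff→score S538 F1824: (173.195,64.960) → (80.975,45.859) → (134.297,81.718) → (177.423,42.815)

[2] `<line>` line segment, #ff00ff→score S538 F1824: (163.106,40.704) → (84.467,61.535)

(bCNC post)
(Date: synthetic)
G21
G90
G00 X173.195 Y64.960
M3 S538
G1 X80.975 Y45.859 F1824
G1 X134.297 Y81.718
G1 X177.423 Y42.815
G00 X163.106 Y40.704
M3 S538
G1 X84.467 Y61.535 F1824
M5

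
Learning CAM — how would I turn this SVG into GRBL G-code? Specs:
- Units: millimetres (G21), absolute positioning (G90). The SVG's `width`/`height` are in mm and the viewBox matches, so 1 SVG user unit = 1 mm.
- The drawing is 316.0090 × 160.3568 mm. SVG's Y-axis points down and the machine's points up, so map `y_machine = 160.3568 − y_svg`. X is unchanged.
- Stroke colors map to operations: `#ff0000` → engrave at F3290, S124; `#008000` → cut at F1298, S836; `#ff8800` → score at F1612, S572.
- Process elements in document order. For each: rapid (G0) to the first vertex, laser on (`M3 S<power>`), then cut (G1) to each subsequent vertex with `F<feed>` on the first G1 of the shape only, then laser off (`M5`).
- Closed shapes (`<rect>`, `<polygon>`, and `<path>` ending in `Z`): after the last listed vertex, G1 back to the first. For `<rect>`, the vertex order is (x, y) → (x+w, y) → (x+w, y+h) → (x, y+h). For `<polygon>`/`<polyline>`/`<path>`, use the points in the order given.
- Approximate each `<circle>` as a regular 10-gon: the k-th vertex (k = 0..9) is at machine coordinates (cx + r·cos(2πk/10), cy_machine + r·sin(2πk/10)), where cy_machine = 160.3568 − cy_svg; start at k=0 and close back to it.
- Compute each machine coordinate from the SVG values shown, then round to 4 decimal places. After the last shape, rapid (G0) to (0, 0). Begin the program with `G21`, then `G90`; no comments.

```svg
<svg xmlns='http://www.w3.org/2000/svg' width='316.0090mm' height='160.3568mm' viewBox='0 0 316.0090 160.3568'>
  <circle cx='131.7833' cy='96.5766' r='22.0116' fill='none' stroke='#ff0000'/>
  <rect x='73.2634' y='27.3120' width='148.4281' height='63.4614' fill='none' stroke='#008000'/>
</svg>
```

viewBox `0 0 316.0090 160.3568` with mm width/height → 1 unit = 1 mm. Flip: y_m = 160.3568 − y_svg.

**Shape 1** — `<circle>` circle, stroke `#ff0000` → engrave (S124, F3290). Machine vertices: (153.7949,63.7802) → (149.5911,76.7183) → (138.5853,84.7145) → (124.9813,84.7145) → (113.9755,76.7183) → (109.7717,63.7802) → (113.9755,50.8421) → (124.9813,42.8459) → (138.5853,42.8459) → (149.5911,50.8421) → (153.7949,63.7802). Closed: final G1 returns to the first vertex.

**Shape 2** — `<rect>` rectangle, stroke `#008000` → cut (S836, F1298). Machine vertices: (73.2634,133.0448) → (221.6915,133.0448) → (221.6915,69.5834) → (73.2634,69.5834) → (73.2634,133.0448). Closed: final G1 returns to the first vertex.

G21
G90
G0 X153.7949 Y63.7802
M3 S124
G1 X149.5911 Y76.7183 F3290
G1 X138.5853 Y84.7145
G1 X124.9813 Y84.7145
G1 X113.9755 Y76.7183
G1 X109.7717 Y63.7802
G1 X113.9755 Y50.8421
G1 X124.9813 Y42.8459
G1 X138.5853 Y42.8459
G1 X149.5911 Y50.8421
G1 X153.7949 Y63.7802
M5
G0 X73.2634 Y133.0448
M3 S836
G1 X221.6915 Y133.0448 F1298
G1 X221.6915 Y69.5834
G1 X73.2634 Y69.5834
G1 X73.2634 Y133.0448
M5
G0 X0.0000 Y0.0000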